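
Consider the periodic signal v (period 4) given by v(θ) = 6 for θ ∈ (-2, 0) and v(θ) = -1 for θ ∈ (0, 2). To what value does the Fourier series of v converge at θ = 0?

At θ = 0 the one-sided limits are v(0^-) = 6 and v(0^+) = -1.
By Dirichlet's theorem the series converges to their average, [(6) + (-1)]/2 = 5/2.

5/2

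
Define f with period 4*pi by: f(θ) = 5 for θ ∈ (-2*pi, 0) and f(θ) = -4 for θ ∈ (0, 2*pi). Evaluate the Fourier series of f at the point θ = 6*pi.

1/2

θ = 6*pi differs from θ = 2*pi by 1 full period(s), and the series is 4*pi-periodic.
At θ = 2*pi the one-sided limits are f(2*pi^-) = -4 and f(2*pi^+) = 5.
By Dirichlet's theorem the series converges to their average, [(-4) + (5)]/2 = 1/2.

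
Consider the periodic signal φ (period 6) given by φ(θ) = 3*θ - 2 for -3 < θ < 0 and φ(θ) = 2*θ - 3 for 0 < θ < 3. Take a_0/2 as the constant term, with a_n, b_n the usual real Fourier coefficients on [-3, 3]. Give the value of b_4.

-15/(4*pi)

b_4 = 1/3 ∫_{-3}^{3} φ(θ) sin(4*pi*θ/3) dθ.
Split the integral at the breakpoints.
Integrating by parts (boundary term plus one more integral), an antiderivative of (3*θ - 2) sin(4*pi*θ/3) is -9*θ*cos(4*pi*θ/3)/(4*pi) + 27*sin(4*pi*θ/3)/(16*pi**2) + 3*cos(4*pi*θ/3)/(2*pi); evaluating from -3 to 0: ∫_{-3}^{0} (3*θ - 2) sin(4*pi*θ/3) dθ = (3/(2*pi)) - (33/(4*pi)) = -27/(4*pi).
Integrating by parts (boundary term plus one more integral), an antiderivative of (2*θ - 3) sin(4*pi*θ/3) is -3*θ*cos(4*pi*θ/3)/(2*pi) + 9*sin(4*pi*θ/3)/(8*pi**2) + 9*cos(4*pi*θ/3)/(4*pi); evaluating from 0 to 3: ∫_{0}^{3} (2*θ - 3) sin(4*pi*θ/3) dθ = (-9/(4*pi)) - (9/(4*pi)) = -9/(2*pi).
Summing the pieces and multiplying by (1/3) gives b_4 = -15/(4*pi).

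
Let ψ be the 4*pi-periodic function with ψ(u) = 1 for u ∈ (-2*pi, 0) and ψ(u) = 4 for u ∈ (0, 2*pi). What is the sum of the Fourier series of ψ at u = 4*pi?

5/2

u = 4*pi differs from u = 0 by 1 full period(s), and the series is 4*pi-periodic.
At u = 0 the one-sided limits are ψ(0^-) = 1 and ψ(0^+) = 4.
By Dirichlet's theorem the series converges to their average, [(1) + (4)]/2 = 5/2.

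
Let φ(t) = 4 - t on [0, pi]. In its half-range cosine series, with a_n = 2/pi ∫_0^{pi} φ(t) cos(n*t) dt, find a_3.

4/(9*pi)

a_3 = 2/pi ∫_0^{pi} (4 - t) cos(3*t) dt.
Integrating by parts (boundary term plus one more integral), an antiderivative of (4 - t) cos(3*t) is -t*sin(3*t)/3 + 4*sin(3*t)/3 - cos(3*t)/9; evaluating from 0 to pi: ∫_{0}^{pi} (4 - t) cos(3*t) dt = (1/9) - (-1/9) = 2/9.
Hence a_3 = (2/pi)·(2/9) = 4/(9*pi).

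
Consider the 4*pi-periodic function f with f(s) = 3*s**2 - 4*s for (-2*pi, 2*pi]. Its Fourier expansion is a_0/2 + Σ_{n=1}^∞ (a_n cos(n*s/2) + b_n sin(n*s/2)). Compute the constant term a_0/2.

4*pi**2

a_0 = (1/(2*pi)) ∫_{-2*pi}^{2*pi} f(s) ds = (1/(2*pi)) · (16*pi**3) = 8*pi**2.
So the constant term a_0/2 = 4*pi**2.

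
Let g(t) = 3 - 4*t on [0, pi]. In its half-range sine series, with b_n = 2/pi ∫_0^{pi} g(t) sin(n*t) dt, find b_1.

b_1 = 2/pi ∫_0^{pi} (3 - 4*t) sin(t) dt.
Integrating by parts (boundary term plus one more integral), an antiderivative of (3 - 4*t) sin(t) is 4*t*cos(t) - 4*sin(t) - 3*cos(t); evaluating from 0 to pi: ∫_{0}^{pi} (3 - 4*t) sin(t) dt = (3 - 4*pi) - (-3) = 6 - 4*pi.
Hence b_1 = (2/pi)·(6 - 4*pi) = -8 + 12/pi.

-8 + 12/pi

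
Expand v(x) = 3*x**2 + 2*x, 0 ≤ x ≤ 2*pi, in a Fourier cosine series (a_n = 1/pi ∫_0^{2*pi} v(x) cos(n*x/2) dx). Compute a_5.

16*(-3*pi - 1)/(25*pi)

a_5 = 1/pi ∫_0^{2*pi} (3*x**2 + 2*x) cos(5*x/2) dx.
Integrating by parts twice (tabular method), an antiderivative of (3*x**2 + 2*x) cos(5*x/2) is 6*x**2*sin(5*x/2)/5 + 4*x*sin(5*x/2)/5 + 24*x*cos(5*x/2)/25 - 48*sin(5*x/2)/125 + 8*cos(5*x/2)/25; evaluating from 0 to 2*pi: ∫_{0}^{2*pi} (3*x**2 + 2*x) cos(5*x/2) dx = (-48*pi/25 - 8/25) - (8/25) = -48*pi/25 - 16/25.
Hence a_5 = (1/pi)·(-48*pi/25 - 16/25) = 16*(-3*pi - 1)/(25*pi).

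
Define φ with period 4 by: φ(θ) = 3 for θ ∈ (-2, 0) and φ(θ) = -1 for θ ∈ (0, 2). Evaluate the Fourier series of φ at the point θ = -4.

1

θ = -4 differs from θ = 0 by -1 full period(s), and the series is 4-periodic.
At θ = 0 the one-sided limits are φ(0^-) = 3 and φ(0^+) = -1.
By Dirichlet's theorem the series converges to their average, [(3) + (-1)]/2 = 1.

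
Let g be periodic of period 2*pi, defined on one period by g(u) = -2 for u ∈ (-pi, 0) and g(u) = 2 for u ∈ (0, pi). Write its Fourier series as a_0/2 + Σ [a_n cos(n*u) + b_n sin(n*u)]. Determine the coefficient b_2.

b_2 = 1/pi ∫_{-pi}^{pi} g(u) sin(2*u) du.
g is odd and sin(2*u) is odd, so the integrand is even and b_2 = 2/pi ∫_0^{pi} g(u) sin(2*u) du.
Directly, an antiderivative of (2) sin(2*u) is -cos(2*u); evaluating from 0 to pi: ∫_{0}^{pi} (2) sin(2*u) du = (-1) - (-1) = 0.
Hence b_2 = (2/pi)·(0) = 0.

0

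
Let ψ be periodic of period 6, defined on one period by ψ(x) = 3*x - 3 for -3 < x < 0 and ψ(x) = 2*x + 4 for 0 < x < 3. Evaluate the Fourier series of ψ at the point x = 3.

At x = 3 the one-sided limits are ψ(3^-) = 10 and ψ(3^+) = -12.
By Dirichlet's theorem the series converges to their average, [(10) + (-12)]/2 = -1.

-1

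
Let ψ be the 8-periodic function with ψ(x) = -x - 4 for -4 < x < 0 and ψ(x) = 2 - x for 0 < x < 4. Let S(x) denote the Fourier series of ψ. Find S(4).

At x = 4 the one-sided limits are ψ(4^-) = -2 and ψ(4^+) = 0.
By Dirichlet's theorem the series converges to their average, [(-2) + (0)]/2 = -1.

-1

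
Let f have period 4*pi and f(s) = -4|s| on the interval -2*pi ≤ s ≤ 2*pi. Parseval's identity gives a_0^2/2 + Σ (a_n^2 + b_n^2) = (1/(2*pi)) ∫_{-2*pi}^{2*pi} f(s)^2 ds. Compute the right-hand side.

128*pi**2/3

(1/(2*pi)) ∫_{-2*pi}^{2*pi} f(s)^2 ds = (1/(2*pi)) · (256*pi**3/3) = 128*pi**2/3.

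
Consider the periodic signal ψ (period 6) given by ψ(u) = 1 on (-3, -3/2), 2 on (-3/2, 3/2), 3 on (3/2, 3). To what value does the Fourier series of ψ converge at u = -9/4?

ψ is continuous at u = -9/4 with value 1, so the series converges to 1 there.

1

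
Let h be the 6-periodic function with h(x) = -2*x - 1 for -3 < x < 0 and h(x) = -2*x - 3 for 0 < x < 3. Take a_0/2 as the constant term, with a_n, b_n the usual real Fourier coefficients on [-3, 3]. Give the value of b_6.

b_6 = 1/3 ∫_{-3}^{3} h(x) sin(2*pi*x) dx.
Split the integral at the breakpoints.
Integrating by parts (boundary term plus one more integral), an antiderivative of (-2*x - 1) sin(2*pi*x) is x*cos(2*pi*x)/pi - sin(2*pi*x)/(2*pi**2) + cos(2*pi*x)/(2*pi); evaluating from -3 to 0: ∫_{-3}^{0} (-2*x - 1) sin(2*pi*x) dx = (1/(2*pi)) - (-5/(2*pi)) = 3/pi.
Integrating by parts (boundary term plus one more integral), an antiderivative of (-2*x - 3) sin(2*pi*x) is x*cos(2*pi*x)/pi - sin(2*pi*x)/(2*pi**2) + 3*cos(2*pi*x)/(2*pi); evaluating from 0 to 3: ∫_{0}^{3} (-2*x - 3) sin(2*pi*x) dx = (9/(2*pi)) - (3/(2*pi)) = 3/pi.
Summing the pieces and multiplying by (1/3) gives b_6 = 2/pi.

2/pi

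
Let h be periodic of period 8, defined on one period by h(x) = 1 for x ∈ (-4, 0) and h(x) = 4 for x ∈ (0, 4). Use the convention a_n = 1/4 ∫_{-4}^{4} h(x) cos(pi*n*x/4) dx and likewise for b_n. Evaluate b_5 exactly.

6/(5*pi)

b_5 = 1/4 ∫_{-4}^{4} h(x) sin(5*pi*x/4) dx.
Split the integral at the breakpoints.
Directly, an antiderivative of (1) sin(5*pi*x/4) is -4*cos(5*pi*x/4)/(5*pi); evaluating from -4 to 0: ∫_{-4}^{0} (1) sin(5*pi*x/4) dx = (-4/(5*pi)) - (4/(5*pi)) = -8/(5*pi).
Directly, an antiderivative of (4) sin(5*pi*x/4) is -16*cos(5*pi*x/4)/(5*pi); evaluating from 0 to 4: ∫_{0}^{4} (4) sin(5*pi*x/4) dx = (16/(5*pi)) - (-16/(5*pi)) = 32/(5*pi).
Summing the pieces and multiplying by (1/4) gives b_5 = 6/(5*pi).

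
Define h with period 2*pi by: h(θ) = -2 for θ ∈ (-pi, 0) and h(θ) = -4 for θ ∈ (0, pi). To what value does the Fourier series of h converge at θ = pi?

-3

At θ = pi the one-sided limits are h(pi^-) = -4 and h(pi^+) = -2.
By Dirichlet's theorem the series converges to their average, [(-4) + (-2)]/2 = -3.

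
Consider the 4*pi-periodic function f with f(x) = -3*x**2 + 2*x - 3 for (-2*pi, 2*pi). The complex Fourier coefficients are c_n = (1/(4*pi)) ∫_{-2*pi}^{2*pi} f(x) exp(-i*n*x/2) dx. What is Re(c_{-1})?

24

Since f is real-valued, Re(c_{-1}) = (1/(4*pi)) ∫_{-2*pi}^{2*pi} f(x) cos(-x/2) dx = a_{1}/2.
Integrating by parts twice (tabular method), an antiderivative of (-3*x**2 + 2*x - 3) cos(-x/2) is -6*x**2*sin(x/2) + 4*x*sin(x/2) - 24*x*cos(x/2) + 42*sin(x/2) + 8*cos(x/2); evaluating from -2*pi to 2*pi: ∫_{-2*pi}^{2*pi} (-3*x**2 + 2*x - 3) cos(-x/2) dx = (-8 + 48*pi) - (-48*pi - 8) = 96*pi.
Hence Re(c_{-1}) = (1/(4*pi))·(96*pi) = 24.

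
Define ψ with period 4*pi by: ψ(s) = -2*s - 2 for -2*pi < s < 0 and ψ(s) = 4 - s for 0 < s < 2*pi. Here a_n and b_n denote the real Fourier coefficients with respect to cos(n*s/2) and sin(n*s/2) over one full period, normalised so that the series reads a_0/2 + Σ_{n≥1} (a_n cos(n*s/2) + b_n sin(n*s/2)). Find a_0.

2 + pi

a_0 = (1/(2*pi)) ∫_{-2*pi}^{2*pi} ψ(s) ds = (1/(2*pi)) · (2*pi*(2 + pi)) = 2 + pi.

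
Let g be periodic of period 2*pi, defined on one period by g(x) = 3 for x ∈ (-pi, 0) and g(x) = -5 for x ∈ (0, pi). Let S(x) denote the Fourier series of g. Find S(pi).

-1

x = pi differs from x = -pi by 1 full period(s), and the series is 2*pi-periodic.
At x = -pi the one-sided limits are g(-pi^-) = -5 and g(-pi^+) = 3.
By Dirichlet's theorem the series converges to their average, [(-5) + (3)]/2 = -1.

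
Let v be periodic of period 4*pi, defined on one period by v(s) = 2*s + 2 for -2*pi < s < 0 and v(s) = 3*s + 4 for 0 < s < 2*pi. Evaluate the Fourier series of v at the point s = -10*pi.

s = -10*pi differs from s = -2*pi by -2 full period(s), and the series is 4*pi-periodic.
At s = -2*pi the one-sided limits are v(-2*pi^-) = 4 + 6*pi and v(-2*pi^+) = 2 - 4*pi.
By Dirichlet's theorem the series converges to their average, [(4 + 6*pi) + (2 - 4*pi)]/2 = 3 + pi.

3 + pi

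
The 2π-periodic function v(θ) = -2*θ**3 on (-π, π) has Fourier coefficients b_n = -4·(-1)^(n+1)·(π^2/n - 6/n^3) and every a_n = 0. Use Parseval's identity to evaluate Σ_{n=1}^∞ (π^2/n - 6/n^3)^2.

pi**6/14

Parseval: Σ b_n^2 = (1/π) ∫_{-π}^{π} v(θ)^2 dθ = 8*pi**6/7.
b_n^2 = 16·(π^2/n - 6/n^3)^2, so the sum equals (8*pi**6/7)/16 = pi**6/14.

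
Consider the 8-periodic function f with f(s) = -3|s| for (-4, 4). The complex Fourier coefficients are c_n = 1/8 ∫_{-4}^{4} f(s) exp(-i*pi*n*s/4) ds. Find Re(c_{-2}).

Since f is real-valued, Re(c_{-2}) = 1/8 ∫_{-4}^{4} f(s) cos(-pi*s/2) ds = a_{2}/2.
f is even and cos(-pi*s/2) is even, so the integrand is even: ∫_{-4}^{4} f(s) cos(-pi*s/2) ds = 2∫_0^{4} f(s) cos(-pi*s/2) ds.
Integrating by parts (boundary term plus one more integral), an antiderivative of (-3*s) cos(-pi*s/2) is -6*s*sin(pi*s/2)/pi - 12*cos(pi*s/2)/pi**2; evaluating from 0 to 4: ∫_{0}^{4} (-3*s) cos(-pi*s/2) ds = (-12/pi**2) - (-12/pi**2) = 0.
So ∫_{-4}^{4} f(s) cos(-pi*s/2) ds = 0.
Hence Re(c_{-2}) = (1/8)·(0) = 0.

0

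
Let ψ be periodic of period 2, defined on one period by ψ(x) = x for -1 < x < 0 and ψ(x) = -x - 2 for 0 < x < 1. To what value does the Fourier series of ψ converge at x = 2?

-1

x = 2 differs from x = 0 by 1 full period(s), and the series is 2-periodic.
At x = 0 the one-sided limits are ψ(0^-) = 0 and ψ(0^+) = -2.
By Dirichlet's theorem the series converges to their average, [(0) + (-2)]/2 = -1.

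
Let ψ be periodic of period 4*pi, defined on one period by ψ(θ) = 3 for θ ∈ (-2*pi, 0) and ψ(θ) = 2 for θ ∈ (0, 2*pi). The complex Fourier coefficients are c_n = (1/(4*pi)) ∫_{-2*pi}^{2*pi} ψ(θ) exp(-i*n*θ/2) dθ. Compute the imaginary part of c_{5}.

1/(5*pi)

Since ψ is real-valued, Im(c_{5}) = -(1/(4*pi)) ∫_{-2*pi}^{2*pi} ψ(θ) sin(5*θ/2) dθ = -b_{5}/2.
Split the integral at the breakpoints.
Directly, an antiderivative of (3) sin(5*θ/2) is -6*cos(5*θ/2)/5; evaluating from -2*pi to 0: ∫_{-2*pi}^{0} (3) sin(5*θ/2) dθ = (-6/5) - (6/5) = -12/5.
Directly, an antiderivative of (2) sin(5*θ/2) is -4*cos(5*θ/2)/5; evaluating from 0 to 2*pi: ∫_{0}^{2*pi} (2) sin(5*θ/2) dθ = (4/5) - (-4/5) = 8/5.
So ∫_{-2*pi}^{2*pi} ψ(θ) sin(5*θ/2) dθ = -4/5.
Hence Im(c_{5}) = (-1/(4*pi))·(-4/5) = 1/(5*pi).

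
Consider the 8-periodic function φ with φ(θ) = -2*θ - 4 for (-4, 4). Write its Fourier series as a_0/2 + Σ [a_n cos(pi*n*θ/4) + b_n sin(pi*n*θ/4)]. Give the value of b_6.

8/(3*pi)

b_6 = 1/4 ∫_{-4}^{4} φ(θ) sin(3*pi*θ/2) dθ.
Integrating by parts (boundary term plus one more integral), an antiderivative of (-2*θ - 4) sin(3*pi*θ/2) is 4*θ*cos(3*pi*θ/2)/(3*pi) - 8*sin(3*pi*θ/2)/(9*pi**2) + 8*cos(3*pi*θ/2)/(3*pi); evaluating from -4 to 4: ∫_{-4}^{4} (-2*θ - 4) sin(3*pi*θ/2) dθ = (8/pi) - (-8/(3*pi)) = 32/(3*pi).
Hence b_6 = (1/4)·(32/(3*pi)) = 8/(3*pi).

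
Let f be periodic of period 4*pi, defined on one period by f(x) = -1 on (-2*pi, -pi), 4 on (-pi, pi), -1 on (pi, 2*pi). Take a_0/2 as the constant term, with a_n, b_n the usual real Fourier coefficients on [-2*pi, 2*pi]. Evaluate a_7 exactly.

a_7 = (1/(2*pi)) ∫_{-2*pi}^{2*pi} f(x) cos(7*x/2) dx.
f is even and cos(7*x/2) is even, so the integrand is even and a_7 = 1/pi ∫_0^{2*pi} f(x) cos(7*x/2) dx.
Split the integral at the breakpoints.
Directly, an antiderivative of (4) cos(7*x/2) is 8*sin(7*x/2)/7; evaluating from 0 to pi: ∫_{0}^{pi} (4) cos(7*x/2) dx = (-8/7) - (0) = -8/7.
Directly, an antiderivative of (-1) cos(7*x/2) is -2*sin(7*x/2)/7; evaluating from pi to 2*pi: ∫_{pi}^{2*pi} (-1) cos(7*x/2) dx = (0) - (2/7) = -2/7.
Summing the pieces and multiplying by (1/pi) gives a_7 = -10/(7*pi).

-10/(7*pi)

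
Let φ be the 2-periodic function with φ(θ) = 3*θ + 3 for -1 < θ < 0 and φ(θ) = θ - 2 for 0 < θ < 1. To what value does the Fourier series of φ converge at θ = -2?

1/2

θ = -2 differs from θ = 0 by -1 full period(s), and the series is 2-periodic.
At θ = 0 the one-sided limits are φ(0^-) = 3 and φ(0^+) = -2.
By Dirichlet's theorem the series converges to their average, [(3) + (-2)]/2 = 1/2.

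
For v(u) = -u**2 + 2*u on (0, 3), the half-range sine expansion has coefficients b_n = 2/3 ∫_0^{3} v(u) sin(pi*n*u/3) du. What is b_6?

1/pi

b_6 = 2/3 ∫_0^{3} (-u**2 + 2*u) sin(2*pi*u) du.
Integrating by parts twice (tabular method), an antiderivative of (-u**2 + 2*u) sin(2*pi*u) is u**2*cos(2*pi*u)/(2*pi) - u*sin(2*pi*u)/(2*pi**2) - u*cos(2*pi*u)/pi + sin(2*pi*u)/(2*pi**2) - cos(2*pi*u)/(4*pi**3); evaluating from 0 to 3: ∫_{0}^{3} (-u**2 + 2*u) sin(2*pi*u) du = ((-1 + 6*pi**2)/(4*pi**3)) - (-1/(4*pi**3)) = 3/(2*pi).
Hence b_6 = (2/3)·(3/(2*pi)) = 1/pi.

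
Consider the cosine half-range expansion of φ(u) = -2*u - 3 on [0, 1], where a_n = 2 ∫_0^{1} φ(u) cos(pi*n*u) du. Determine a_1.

8/pi**2

a_1 = 2 ∫_0^{1} (-2*u - 3) cos(pi*u) du.
Integrating by parts (boundary term plus one more integral), an antiderivative of (-2*u - 3) cos(pi*u) is -2*u*sin(pi*u)/pi - 3*sin(pi*u)/pi - 2*cos(pi*u)/pi**2; evaluating from 0 to 1: ∫_{0}^{1} (-2*u - 3) cos(pi*u) du = (2/pi**2) - (-2/pi**2) = 4/pi**2.
Hence a_1 = 2·(4/pi**2) = 8/pi**2.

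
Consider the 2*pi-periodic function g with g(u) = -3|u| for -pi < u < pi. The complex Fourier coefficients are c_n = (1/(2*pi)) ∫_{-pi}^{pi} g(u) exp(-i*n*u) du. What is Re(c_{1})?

6/pi

Since g is real-valued, Re(c_{1}) = (1/(2*pi)) ∫_{-pi}^{pi} g(u) cos(u) du = a_{1}/2.
g is even and cos(u) is even, so the integrand is even: ∫_{-pi}^{pi} g(u) cos(u) du = 2∫_0^{pi} g(u) cos(u) du.
Integrating by parts (boundary term plus one more integral), an antiderivative of (-3*u) cos(u) is -3*u*sin(u) - 3*cos(u); evaluating from 0 to pi: ∫_{0}^{pi} (-3*u) cos(u) du = (3) - (-3) = 6.
So ∫_{-pi}^{pi} g(u) cos(u) du = 12.
Hence Re(c_{1}) = (1/(2*pi))·(12) = 6/pi.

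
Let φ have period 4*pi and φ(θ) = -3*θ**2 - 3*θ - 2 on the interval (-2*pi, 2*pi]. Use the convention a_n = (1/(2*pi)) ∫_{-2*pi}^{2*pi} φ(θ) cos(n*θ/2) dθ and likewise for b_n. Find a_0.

a_0 = (1/(2*pi)) ∫_{-2*pi}^{2*pi} φ(θ) dθ = (1/(2*pi)) · (-16*pi**3 - 8*pi) = -8*pi**2 - 4.

-8*pi**2 - 4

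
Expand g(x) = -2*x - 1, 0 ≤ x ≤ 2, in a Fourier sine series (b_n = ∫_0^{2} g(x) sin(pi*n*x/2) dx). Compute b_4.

b_4 = ∫_0^{2} (-2*x - 1) sin(2*pi*x) dx.
Integrating by parts (boundary term plus one more integral), an antiderivative of (-2*x - 1) sin(2*pi*x) is x*cos(2*pi*x)/pi - sin(2*pi*x)/(2*pi**2) + cos(2*pi*x)/(2*pi); evaluating from 0 to 2: ∫_{0}^{2} (-2*x - 1) sin(2*pi*x) dx = (5/(2*pi)) - (1/(2*pi)) = 2/pi.
Hence b_4 = 2/pi.

2/pi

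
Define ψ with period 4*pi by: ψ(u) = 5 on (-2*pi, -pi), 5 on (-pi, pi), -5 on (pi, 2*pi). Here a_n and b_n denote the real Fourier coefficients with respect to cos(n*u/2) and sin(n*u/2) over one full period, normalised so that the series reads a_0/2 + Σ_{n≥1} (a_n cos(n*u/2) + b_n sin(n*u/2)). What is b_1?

-10/pi

b_1 = (1/(2*pi)) ∫_{-2*pi}^{2*pi} ψ(u) sin(u/2) du.
Split the integral at the breakpoints.
Directly, an antiderivative of (5) sin(u/2) is -10*cos(u/2); evaluating from -2*pi to -pi: ∫_{-2*pi}^{-pi} (5) sin(u/2) du = (0) - (10) = -10.
Directly, an antiderivative of (5) sin(u/2) is -10*cos(u/2); evaluating from -pi to pi: ∫_{-pi}^{pi} (5) sin(u/2) du = (0) - (0) = 0.
Directly, an antiderivative of (-5) sin(u/2) is 10*cos(u/2); evaluating from pi to 2*pi: ∫_{pi}^{2*pi} (-5) sin(u/2) du = (-10) - (0) = -10.
Summing the pieces and multiplying by (1/(2*pi)) gives b_1 = -10/pi.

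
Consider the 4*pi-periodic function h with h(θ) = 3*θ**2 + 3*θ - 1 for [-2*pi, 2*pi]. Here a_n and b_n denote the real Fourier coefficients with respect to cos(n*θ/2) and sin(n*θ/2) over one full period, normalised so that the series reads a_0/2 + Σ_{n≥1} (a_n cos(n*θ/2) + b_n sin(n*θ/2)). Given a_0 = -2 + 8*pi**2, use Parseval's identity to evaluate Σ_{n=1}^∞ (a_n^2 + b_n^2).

pi**2*(24 + 128*pi**2/5)

Parseval: a_0^2/2 + Σ_{n≥1} (a_n^2+b_n^2) = (1/(2*pi)) ∫_{-2*pi}^{2*pi} h(θ)^2 dθ = 2 + 8*pi**2 + 288*pi**4/5.
Subtract a_0^2/2 = 2*(1 - 4*pi**2)**2: Σ (a_n^2+b_n^2) = pi**2*(24 + 128*pi**2/5).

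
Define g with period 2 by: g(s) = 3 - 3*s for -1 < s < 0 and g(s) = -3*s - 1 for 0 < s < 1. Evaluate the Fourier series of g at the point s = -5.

s = -5 differs from s = -1 by -2 full period(s), and the series is 2-periodic.
At s = -1 the one-sided limits are g(-1^-) = -4 and g(-1^+) = 6.
By Dirichlet's theorem the series converges to their average, [(-4) + (6)]/2 = 1.

1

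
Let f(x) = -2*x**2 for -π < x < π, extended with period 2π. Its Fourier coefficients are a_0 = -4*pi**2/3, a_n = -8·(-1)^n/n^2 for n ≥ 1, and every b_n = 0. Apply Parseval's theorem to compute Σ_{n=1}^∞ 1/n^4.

pi**4/90

Parseval: a_0^2/2 + Σ a_n^2 = (1/π) ∫_{-π}^{π} f(x)^2 dx = 8*pi**4/5.
Subtract a_0^2/2 = 8*pi**4/9: Σ a_n^2 = 32*pi**4/45.
Since a_n^2 = 64/n^4, Σ 1/n^4 = pi**4/90.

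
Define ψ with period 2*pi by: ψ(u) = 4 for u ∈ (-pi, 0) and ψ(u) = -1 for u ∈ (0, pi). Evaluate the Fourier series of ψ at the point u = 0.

3/2

At u = 0 the one-sided limits are ψ(0^-) = 4 and ψ(0^+) = -1.
By Dirichlet's theorem the series converges to their average, [(4) + (-1)]/2 = 3/2.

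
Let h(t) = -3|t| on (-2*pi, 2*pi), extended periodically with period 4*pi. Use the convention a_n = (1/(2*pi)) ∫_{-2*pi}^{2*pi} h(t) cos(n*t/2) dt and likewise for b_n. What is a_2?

0

a_2 = (1/(2*pi)) ∫_{-2*pi}^{2*pi} h(t) cos(t) dt.
h is even and cos(t) is even, so the integrand is even and a_2 = 1/pi ∫_0^{2*pi} h(t) cos(t) dt.
Integrating by parts (boundary term plus one more integral), an antiderivative of (-3*t) cos(t) is -3*t*sin(t) - 3*cos(t); evaluating from 0 to 2*pi: ∫_{0}^{2*pi} (-3*t) cos(t) dt = (-3) - (-3) = 0.
Hence a_2 = (1/pi)·(0) = 0.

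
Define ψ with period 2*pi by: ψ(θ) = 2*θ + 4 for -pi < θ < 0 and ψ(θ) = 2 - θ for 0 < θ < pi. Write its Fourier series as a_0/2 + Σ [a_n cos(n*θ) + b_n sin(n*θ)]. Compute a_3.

2/(3*pi)

a_3 = 1/pi ∫_{-pi}^{pi} ψ(θ) cos(3*θ) dθ.
Split the integral at the breakpoints.
Integrating by parts (boundary term plus one more integral), an antiderivative of (2*θ + 4) cos(3*θ) is 2*θ*sin(3*θ)/3 + 4*sin(3*θ)/3 + 2*cos(3*θ)/9; evaluating from -pi to 0: ∫_{-pi}^{0} (2*θ + 4) cos(3*θ) dθ = (2/9) - (-2/9) = 4/9.
Integrating by parts (boundary term plus one more integral), an antiderivative of (2 - θ) cos(3*θ) is -θ*sin(3*θ)/3 + 2*sin(3*θ)/3 - cos(3*θ)/9; evaluating from 0 to pi: ∫_{0}^{pi} (2 - θ) cos(3*θ) dθ = (1/9) - (-1/9) = 2/9.
Summing the pieces and multiplying by (1/pi) gives a_3 = 2/(3*pi).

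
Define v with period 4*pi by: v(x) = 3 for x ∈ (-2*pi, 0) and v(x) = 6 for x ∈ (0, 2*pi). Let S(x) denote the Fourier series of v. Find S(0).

At x = 0 the one-sided limits are v(0^-) = 3 and v(0^+) = 6.
By Dirichlet's theorem the series converges to their average, [(3) + (6)]/2 = 9/2.

9/2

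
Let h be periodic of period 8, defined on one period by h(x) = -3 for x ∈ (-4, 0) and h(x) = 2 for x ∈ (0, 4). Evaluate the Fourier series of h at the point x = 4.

-1/2

At x = 4 the one-sided limits are h(4^-) = 2 and h(4^+) = -3.
By Dirichlet's theorem the series converges to their average, [(2) + (-3)]/2 = -1/2.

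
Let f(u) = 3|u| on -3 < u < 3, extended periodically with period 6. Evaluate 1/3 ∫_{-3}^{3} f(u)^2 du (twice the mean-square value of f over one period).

54

1/3 ∫_{-3}^{3} f(u)^2 du = 1/3 · (162) = 54.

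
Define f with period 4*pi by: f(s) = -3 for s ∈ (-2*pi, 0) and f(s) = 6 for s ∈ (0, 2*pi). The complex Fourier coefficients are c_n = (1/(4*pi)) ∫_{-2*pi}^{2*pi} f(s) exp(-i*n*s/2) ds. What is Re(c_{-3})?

0

Since f is real-valued, Re(c_{-3}) = (1/(4*pi)) ∫_{-2*pi}^{2*pi} f(s) cos(-3*s/2) ds = a_{3}/2.
Split the integral at the breakpoints.
Directly, an antiderivative of (-3) cos(-3*s/2) is -2*sin(3*s/2); evaluating from -2*pi to 0: ∫_{-2*pi}^{0} (-3) cos(-3*s/2) ds = (0) - (0) = 0.
Directly, an antiderivative of (6) cos(-3*s/2) is 4*sin(3*s/2); evaluating from 0 to 2*pi: ∫_{0}^{2*pi} (6) cos(-3*s/2) ds = (0) - (0) = 0.
So ∫_{-2*pi}^{2*pi} f(s) cos(-3*s/2) ds = 0.
Hence Re(c_{-3}) = (1/(4*pi))·(0) = 0.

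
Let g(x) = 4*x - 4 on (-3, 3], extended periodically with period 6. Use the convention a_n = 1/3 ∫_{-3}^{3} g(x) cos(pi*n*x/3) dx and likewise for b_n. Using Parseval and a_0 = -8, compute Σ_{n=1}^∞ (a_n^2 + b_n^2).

Parseval: a_0^2/2 + Σ_{n≥1} (a_n^2+b_n^2) = 1/3 ∫_{-3}^{3} g(x)^2 dx = 128.
Subtract a_0^2/2 = 32: Σ (a_n^2+b_n^2) = 96.

96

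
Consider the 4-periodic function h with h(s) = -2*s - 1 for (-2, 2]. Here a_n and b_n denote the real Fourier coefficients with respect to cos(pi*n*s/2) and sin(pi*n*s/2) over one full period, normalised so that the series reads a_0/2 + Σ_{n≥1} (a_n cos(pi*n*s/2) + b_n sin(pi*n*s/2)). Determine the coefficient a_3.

a_3 = 1/2 ∫_{-2}^{2} h(s) cos(3*pi*s/2) ds.
Integrating by parts (boundary term plus one more integral), an antiderivative of (-2*s - 1) cos(3*pi*s/2) is -4*s*sin(3*pi*s/2)/(3*pi) - 2*sin(3*pi*s/2)/(3*pi) - 8*cos(3*pi*s/2)/(9*pi**2); evaluating from -2 to 2: ∫_{-2}^{2} (-2*s - 1) cos(3*pi*s/2) ds = (8/(9*pi**2)) - (8/(9*pi**2)) = 0.
Hence a_3 = (1/2)·(0) = 0.

0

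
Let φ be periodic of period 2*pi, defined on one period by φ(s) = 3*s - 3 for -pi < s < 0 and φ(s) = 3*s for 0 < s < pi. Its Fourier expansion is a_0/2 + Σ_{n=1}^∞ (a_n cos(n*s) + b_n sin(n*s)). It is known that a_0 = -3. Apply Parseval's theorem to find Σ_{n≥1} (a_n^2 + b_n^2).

9/2 + 9*pi + 6*pi**2

Parseval: a_0^2/2 + Σ_{n≥1} (a_n^2+b_n^2) = 1/pi ∫_{-pi}^{pi} φ(s)^2 ds = 9 + 9*pi + 6*pi**2.
Subtract a_0^2/2 = 9/2: Σ (a_n^2+b_n^2) = 9/2 + 9*pi + 6*pi**2.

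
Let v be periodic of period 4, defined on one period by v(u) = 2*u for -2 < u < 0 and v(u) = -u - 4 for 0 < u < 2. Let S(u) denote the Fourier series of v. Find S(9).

-5

u = 9 differs from u = 1 by 2 full period(s), and the series is 4-periodic.
v is continuous at u = 1 with value -5, so the series converges to -5 there.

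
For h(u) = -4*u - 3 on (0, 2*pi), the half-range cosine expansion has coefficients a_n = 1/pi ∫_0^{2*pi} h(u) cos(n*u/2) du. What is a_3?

a_3 = 1/pi ∫_0^{2*pi} (-4*u - 3) cos(3*u/2) du.
Integrating by parts (boundary term plus one more integral), an antiderivative of (-4*u - 3) cos(3*u/2) is -8*u*sin(3*u/2)/3 - 2*sin(3*u/2) - 16*cos(3*u/2)/9; evaluating from 0 to 2*pi: ∫_{0}^{2*pi} (-4*u - 3) cos(3*u/2) du = (16/9) - (-16/9) = 32/9.
Hence a_3 = (1/pi)·(32/9) = 32/(9*pi).

32/(9*pi)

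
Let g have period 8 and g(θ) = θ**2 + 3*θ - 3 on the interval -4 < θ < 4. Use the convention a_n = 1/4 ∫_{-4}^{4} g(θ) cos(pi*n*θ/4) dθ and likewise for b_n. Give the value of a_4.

a_4 = 1/4 ∫_{-4}^{4} g(θ) cos(pi*θ) dθ.
Integrating by parts twice (tabular method), an antiderivative of (θ**2 + 3*θ - 3) cos(pi*θ) is θ**2*sin(pi*θ)/pi + 3*θ*sin(pi*θ)/pi + 2*θ*cos(pi*θ)/pi**2 - 3*sin(pi*θ)/pi - 2*sin(pi*θ)/pi**3 + 3*cos(pi*θ)/pi**2; evaluating from -4 to 4: ∫_{-4}^{4} (θ**2 + 3*θ - 3) cos(pi*θ) dθ = (11/pi**2) - (-5/pi**2) = 16/pi**2.
Hence a_4 = (1/4)·(16/pi**2) = 4/pi**2.

4/pi**2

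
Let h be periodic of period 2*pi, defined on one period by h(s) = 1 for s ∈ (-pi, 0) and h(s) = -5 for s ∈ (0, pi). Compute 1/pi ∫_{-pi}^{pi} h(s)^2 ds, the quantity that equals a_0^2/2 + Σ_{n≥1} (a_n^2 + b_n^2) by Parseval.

1/pi ∫_{-pi}^{pi} h(s)^2 ds = 1/pi · (26*pi) = 26.

26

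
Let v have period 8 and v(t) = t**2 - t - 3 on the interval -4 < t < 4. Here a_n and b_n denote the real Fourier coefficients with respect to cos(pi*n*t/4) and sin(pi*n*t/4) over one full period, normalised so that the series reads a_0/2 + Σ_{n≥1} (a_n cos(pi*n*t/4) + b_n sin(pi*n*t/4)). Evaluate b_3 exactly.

-8/(3*pi)

b_3 = 1/4 ∫_{-4}^{4} v(t) sin(3*pi*t/4) dt.
Integrating by parts twice (tabular method), an antiderivative of (t**2 - t - 3) sin(3*pi*t/4) is -4*t**2*cos(3*pi*t/4)/(3*pi) + 32*t*sin(3*pi*t/4)/(9*pi**2) + 4*t*cos(3*pi*t/4)/(3*pi) - 16*sin(3*pi*t/4)/(9*pi**2) + 128*cos(3*pi*t/4)/(27*pi**3) + 4*cos(3*pi*t/4)/pi; evaluating from -4 to 4: ∫_{-4}^{4} (t**2 - t - 3) sin(3*pi*t/4) dt = (-128/(27*pi**3) + 12/pi) - (4*(-32 + 153*pi**2)/(27*pi**3)) = -32/(3*pi).
Hence b_3 = (1/4)·(-32/(3*pi)) = -8/(3*pi).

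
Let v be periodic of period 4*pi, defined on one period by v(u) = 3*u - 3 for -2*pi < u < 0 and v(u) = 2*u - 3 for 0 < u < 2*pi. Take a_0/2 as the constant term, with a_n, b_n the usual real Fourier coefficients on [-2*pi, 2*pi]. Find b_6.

b_6 = (1/(2*pi)) ∫_{-2*pi}^{2*pi} v(u) sin(3*u) du.
Split the integral at the breakpoints.
Integrating by parts (boundary term plus one more integral), an antiderivative of (3*u - 3) sin(3*u) is -u*cos(3*u) + sin(3*u)/3 + cos(3*u); evaluating from -2*pi to 0: ∫_{-2*pi}^{0} (3*u - 3) sin(3*u) du = (1) - (1 + 2*pi) = -2*pi.
Integrating by parts (boundary term plus one more integral), an antiderivative of (2*u - 3) sin(3*u) is -2*u*cos(3*u)/3 + 2*sin(3*u)/9 + cos(3*u); evaluating from 0 to 2*pi: ∫_{0}^{2*pi} (2*u - 3) sin(3*u) du = (1 - 4*pi/3) - (1) = -4*pi/3.
Summing the pieces and multiplying by (1/(2*pi)) gives b_6 = -5/3.

-5/3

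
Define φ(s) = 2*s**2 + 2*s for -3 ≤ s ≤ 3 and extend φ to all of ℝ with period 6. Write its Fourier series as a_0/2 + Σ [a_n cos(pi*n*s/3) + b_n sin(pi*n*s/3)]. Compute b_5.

12/(5*pi)

b_5 = 1/3 ∫_{-3}^{3} φ(s) sin(5*pi*s/3) ds.
Integrating by parts twice (tabular method), an antiderivative of (2*s**2 + 2*s) sin(5*pi*s/3) is -6*s**2*cos(5*pi*s/3)/(5*pi) + 36*s*sin(5*pi*s/3)/(25*pi**2) - 6*s*cos(5*pi*s/3)/(5*pi) + 18*sin(5*pi*s/3)/(25*pi**2) + 108*cos(5*pi*s/3)/(125*pi**3); evaluating from -3 to 3: ∫_{-3}^{3} (2*s**2 + 2*s) sin(5*pi*s/3) ds = (36*(-3 + 50*pi**2)/(125*pi**3)) - (36*(-3 + 25*pi**2)/(125*pi**3)) = 36/(5*pi).
Hence b_5 = (1/3)·(36/(5*pi)) = 12/(5*pi).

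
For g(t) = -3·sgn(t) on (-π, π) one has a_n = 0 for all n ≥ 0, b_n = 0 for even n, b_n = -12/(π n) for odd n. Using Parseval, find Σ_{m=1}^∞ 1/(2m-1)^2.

Parseval: Σ b_n^2 = (1/π) ∫_{-π}^{π} g(t)^2 dt = 18.
Only odd n contribute, with b_n^2 = 144/(π^2 n^2), so Σ_{m≥1} 1/(2m-1)^2 = π^2·(18)/144 = pi**2/8.

pi**2/8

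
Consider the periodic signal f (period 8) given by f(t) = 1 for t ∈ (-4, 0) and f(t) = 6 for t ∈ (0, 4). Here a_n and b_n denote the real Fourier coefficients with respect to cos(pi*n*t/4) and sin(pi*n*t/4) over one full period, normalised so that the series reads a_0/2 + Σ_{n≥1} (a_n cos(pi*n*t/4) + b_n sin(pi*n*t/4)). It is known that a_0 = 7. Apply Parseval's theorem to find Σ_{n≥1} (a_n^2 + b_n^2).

25/2

Parseval: a_0^2/2 + Σ_{n≥1} (a_n^2+b_n^2) = 1/4 ∫_{-4}^{4} f(t)^2 dt = 37.
Subtract a_0^2/2 = 49/2: Σ (a_n^2+b_n^2) = 25/2.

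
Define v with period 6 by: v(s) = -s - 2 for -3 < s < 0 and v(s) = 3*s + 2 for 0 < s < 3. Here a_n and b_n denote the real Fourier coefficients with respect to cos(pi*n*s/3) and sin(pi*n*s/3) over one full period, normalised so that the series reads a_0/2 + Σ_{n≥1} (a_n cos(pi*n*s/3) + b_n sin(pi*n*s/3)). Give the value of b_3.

14/(3*pi)

b_3 = 1/3 ∫_{-3}^{3} v(s) sin(pi*s) ds.
Split the integral at the breakpoints.
Integrating by parts (boundary term plus one more integral), an antiderivative of (-s - 2) sin(pi*s) is s*cos(pi*s)/pi - sin(pi*s)/pi**2 + 2*cos(pi*s)/pi; evaluating from -3 to 0: ∫_{-3}^{0} (-s - 2) sin(pi*s) ds = (2/pi) - (1/pi) = 1/pi.
Integrating by parts (boundary term plus one more integral), an antiderivative of (3*s + 2) sin(pi*s) is -3*s*cos(pi*s)/pi + 3*sin(pi*s)/pi**2 - 2*cos(pi*s)/pi; evaluating from 0 to 3: ∫_{0}^{3} (3*s + 2) sin(pi*s) ds = (11/pi) - (-2/pi) = 13/pi.
Summing the pieces and multiplying by (1/3) gives b_3 = 14/(3*pi).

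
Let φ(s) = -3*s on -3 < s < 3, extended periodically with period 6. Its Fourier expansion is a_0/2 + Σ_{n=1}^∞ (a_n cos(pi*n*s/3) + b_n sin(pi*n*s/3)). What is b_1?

b_1 = 1/3 ∫_{-3}^{3} φ(s) sin(pi*s/3) ds.
φ is odd and sin(pi*s/3) is odd, so the integrand is even and b_1 = 2/3 ∫_0^{3} φ(s) sin(pi*s/3) ds.
Integrating by parts (boundary term plus one more integral), an antiderivative of (-3*s) sin(pi*s/3) is 9*s*cos(pi*s/3)/pi - 27*sin(pi*s/3)/pi**2; evaluating from 0 to 3: ∫_{0}^{3} (-3*s) sin(pi*s/3) ds = (-27/pi) - (0) = -27/pi.
Hence b_1 = (2/3)·(-27/pi) = -18/pi.

-18/pi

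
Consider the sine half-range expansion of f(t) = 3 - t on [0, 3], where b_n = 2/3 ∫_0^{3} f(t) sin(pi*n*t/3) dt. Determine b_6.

b_6 = 2/3 ∫_0^{3} (3 - t) sin(2*pi*t) dt.
Integrating by parts (boundary term plus one more integral), an antiderivative of (3 - t) sin(2*pi*t) is t*cos(2*pi*t)/(2*pi) - sin(2*pi*t)/(4*pi**2) - 3*cos(2*pi*t)/(2*pi); evaluating from 0 to 3: ∫_{0}^{3} (3 - t) sin(2*pi*t) dt = (0) - (-3/(2*pi)) = 3/(2*pi).
Hence b_6 = (2/3)·(3/(2*pi)) = 1/pi.

1/pi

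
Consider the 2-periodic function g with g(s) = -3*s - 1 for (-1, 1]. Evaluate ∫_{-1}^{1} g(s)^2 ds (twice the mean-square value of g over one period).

8

∫_{-1}^{1} g(s)^2 ds = 8.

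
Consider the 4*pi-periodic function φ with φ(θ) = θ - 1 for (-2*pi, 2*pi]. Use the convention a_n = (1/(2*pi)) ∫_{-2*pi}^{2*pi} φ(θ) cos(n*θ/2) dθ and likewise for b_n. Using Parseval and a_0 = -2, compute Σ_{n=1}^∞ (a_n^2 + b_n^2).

8*pi**2/3

Parseval: a_0^2/2 + Σ_{n≥1} (a_n^2+b_n^2) = (1/(2*pi)) ∫_{-2*pi}^{2*pi} φ(θ)^2 dθ = 2 + 8*pi**2/3.
Subtract a_0^2/2 = 2: Σ (a_n^2+b_n^2) = 8*pi**2/3.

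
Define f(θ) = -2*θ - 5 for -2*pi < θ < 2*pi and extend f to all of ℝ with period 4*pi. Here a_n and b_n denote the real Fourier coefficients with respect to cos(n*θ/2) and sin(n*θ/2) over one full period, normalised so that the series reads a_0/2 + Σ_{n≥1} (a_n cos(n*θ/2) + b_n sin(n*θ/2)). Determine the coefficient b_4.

2

b_4 = (1/(2*pi)) ∫_{-2*pi}^{2*pi} f(θ) sin(2*θ) dθ.
Integrating by parts (boundary term plus one more integral), an antiderivative of (-2*θ - 5) sin(2*θ) is θ*cos(2*θ) - sin(2*θ)/2 + 5*cos(2*θ)/2; evaluating from -2*pi to 2*pi: ∫_{-2*pi}^{2*pi} (-2*θ - 5) sin(2*θ) dθ = (5/2 + 2*pi) - (5/2 - 2*pi) = 4*pi.
Hence b_4 = (1/(2*pi))·(4*pi) = 2.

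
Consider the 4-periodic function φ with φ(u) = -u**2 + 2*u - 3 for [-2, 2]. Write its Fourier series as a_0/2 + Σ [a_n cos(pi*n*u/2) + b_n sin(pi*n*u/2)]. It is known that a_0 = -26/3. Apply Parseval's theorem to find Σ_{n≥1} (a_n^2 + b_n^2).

Parseval: a_0^2/2 + Σ_{n≥1} (a_n^2+b_n^2) = 1/2 ∫_{-2}^{2} φ(u)^2 du = 766/15.
Subtract a_0^2/2 = 338/9: Σ (a_n^2+b_n^2) = 608/45.

608/45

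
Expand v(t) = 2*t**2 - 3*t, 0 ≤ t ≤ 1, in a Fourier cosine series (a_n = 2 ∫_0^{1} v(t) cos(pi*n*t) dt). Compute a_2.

a_2 = 2 ∫_0^{1} (2*t**2 - 3*t) cos(2*pi*t) dt.
Integrating by parts twice (tabular method), an antiderivative of (2*t**2 - 3*t) cos(2*pi*t) is t**2*sin(2*pi*t)/pi - 3*t*sin(2*pi*t)/(2*pi) + t*cos(2*pi*t)/pi**2 - sin(2*pi*t)/(2*pi**3) - 3*cos(2*pi*t)/(4*pi**2); evaluating from 0 to 1: ∫_{0}^{1} (2*t**2 - 3*t) cos(2*pi*t) dt = (1/(4*pi**2)) - (-3/(4*pi**2)) = pi**(-2).
Hence a_2 = 2·(pi**(-2)) = 2/pi**2.

2/pi**2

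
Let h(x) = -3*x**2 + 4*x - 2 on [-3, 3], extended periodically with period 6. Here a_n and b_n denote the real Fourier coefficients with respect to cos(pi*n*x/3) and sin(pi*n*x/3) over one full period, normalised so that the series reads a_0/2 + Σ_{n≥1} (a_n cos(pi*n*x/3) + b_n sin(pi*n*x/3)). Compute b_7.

b_7 = 1/3 ∫_{-3}^{3} h(x) sin(7*pi*x/3) dx.
Integrating by parts twice (tabular method), an antiderivative of (-3*x**2 + 4*x - 2) sin(7*pi*x/3) is 9*x**2*cos(7*pi*x/3)/(7*pi) - 54*x*sin(7*pi*x/3)/(49*pi**2) - 12*x*cos(7*pi*x/3)/(7*pi) + 36*sin(7*pi*x/3)/(49*pi**2) - 162*cos(7*pi*x/3)/(343*pi**3) + 6*cos(7*pi*x/3)/(7*pi); evaluating from -3 to 3: ∫_{-3}^{3} (-3*x**2 + 4*x - 2) sin(7*pi*x/3) dx = (3*(54 - 833*pi**2)/(343*pi**3)) - (3*(54 - 2009*pi**2)/(343*pi**3)) = 72/(7*pi).
Hence b_7 = (1/3)·(72/(7*pi)) = 24/(7*pi).

24/(7*pi)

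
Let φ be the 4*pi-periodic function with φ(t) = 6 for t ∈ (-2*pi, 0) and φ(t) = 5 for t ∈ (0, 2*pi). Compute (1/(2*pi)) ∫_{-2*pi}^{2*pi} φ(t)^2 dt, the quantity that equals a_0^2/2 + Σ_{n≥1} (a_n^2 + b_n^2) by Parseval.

61

(1/(2*pi)) ∫_{-2*pi}^{2*pi} φ(t)^2 dt = (1/(2*pi)) · (122*pi) = 61.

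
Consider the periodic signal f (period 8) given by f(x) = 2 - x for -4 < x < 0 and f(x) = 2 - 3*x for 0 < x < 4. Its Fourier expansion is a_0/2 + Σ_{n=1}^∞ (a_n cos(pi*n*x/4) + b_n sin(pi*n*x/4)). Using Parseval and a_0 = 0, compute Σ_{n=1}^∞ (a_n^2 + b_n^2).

136/3

Parseval: a_0^2/2 + Σ_{n≥1} (a_n^2+b_n^2) = 1/4 ∫_{-4}^{4} f(x)^2 dx = 136/3.
Subtract a_0^2/2 = 0: Σ (a_n^2+b_n^2) = 136/3.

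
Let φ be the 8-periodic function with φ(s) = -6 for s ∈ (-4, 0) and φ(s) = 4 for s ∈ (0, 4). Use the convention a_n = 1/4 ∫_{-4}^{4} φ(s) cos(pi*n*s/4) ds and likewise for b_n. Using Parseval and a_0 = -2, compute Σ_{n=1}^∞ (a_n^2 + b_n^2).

Parseval: a_0^2/2 + Σ_{n≥1} (a_n^2+b_n^2) = 1/4 ∫_{-4}^{4} φ(s)^2 ds = 52.
Subtract a_0^2/2 = 2: Σ (a_n^2+b_n^2) = 50.

50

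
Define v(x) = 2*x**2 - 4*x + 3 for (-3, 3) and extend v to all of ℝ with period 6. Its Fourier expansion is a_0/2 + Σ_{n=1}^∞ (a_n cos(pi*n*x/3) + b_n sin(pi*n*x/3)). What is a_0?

a_0 = 1/3 ∫_{-3}^{3} v(x) dx = 1/3 · (54) = 18.

18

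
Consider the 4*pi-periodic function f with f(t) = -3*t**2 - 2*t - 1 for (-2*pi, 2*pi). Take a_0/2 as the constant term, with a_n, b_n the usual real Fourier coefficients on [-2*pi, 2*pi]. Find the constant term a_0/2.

-4*pi**2 - 1

a_0 = (1/(2*pi)) ∫_{-2*pi}^{2*pi} f(t) dt = (1/(2*pi)) · (-16*pi**3 - 4*pi) = -8*pi**2 - 2.
So the constant term a_0/2 = -4*pi**2 - 1.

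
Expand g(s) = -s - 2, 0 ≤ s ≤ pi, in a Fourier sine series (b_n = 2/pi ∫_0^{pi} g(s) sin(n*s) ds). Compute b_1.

-8/pi - 2

b_1 = 2/pi ∫_0^{pi} (-s - 2) sin(s) ds.
Integrating by parts (boundary term plus one more integral), an antiderivative of (-s - 2) sin(s) is s*cos(s) - sin(s) + 2*cos(s); evaluating from 0 to pi: ∫_{0}^{pi} (-s - 2) sin(s) ds = (-pi - 2) - (2) = -4 - pi.
Hence b_1 = (2/pi)·(-4 - pi) = -8/pi - 2.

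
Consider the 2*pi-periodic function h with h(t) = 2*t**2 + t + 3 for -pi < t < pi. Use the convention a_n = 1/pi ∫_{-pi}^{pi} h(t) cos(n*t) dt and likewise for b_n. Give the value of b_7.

b_7 = 1/pi ∫_{-pi}^{pi} h(t) sin(7*t) dt.
Integrating by parts twice (tabular method), an antiderivative of (2*t**2 + t + 3) sin(7*t) is -2*t**2*cos(7*t)/7 + 4*t*sin(7*t)/49 - t*cos(7*t)/7 + sin(7*t)/49 - 143*cos(7*t)/343; evaluating from -pi to pi: ∫_{-pi}^{pi} (2*t**2 + t + 3) sin(7*t) dt = (143/343 + pi/7 + 2*pi**2/7) - (-pi/7 + 143/343 + 2*pi**2/7) = 2*pi/7.
Hence b_7 = (1/pi)·(2*pi/7) = 2/7.

2/7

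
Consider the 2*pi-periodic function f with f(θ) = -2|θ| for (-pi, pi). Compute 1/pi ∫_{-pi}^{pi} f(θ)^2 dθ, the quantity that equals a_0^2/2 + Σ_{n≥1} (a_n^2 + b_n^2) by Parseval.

1/pi ∫_{-pi}^{pi} f(θ)^2 dθ = 1/pi · (8*pi**3/3) = 8*pi**2/3.

8*pi**2/3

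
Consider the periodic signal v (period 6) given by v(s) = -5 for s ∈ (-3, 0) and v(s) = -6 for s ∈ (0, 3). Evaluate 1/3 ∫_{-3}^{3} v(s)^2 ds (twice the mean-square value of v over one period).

61

1/3 ∫_{-3}^{3} v(s)^2 ds = 1/3 · (183) = 61.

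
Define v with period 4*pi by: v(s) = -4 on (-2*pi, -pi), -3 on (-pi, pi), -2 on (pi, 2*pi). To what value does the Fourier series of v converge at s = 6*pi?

s = 6*pi differs from s = -2*pi by 2 full period(s), and the series is 4*pi-periodic.
At s = -2*pi the one-sided limits are v(-2*pi^-) = -2 and v(-2*pi^+) = -4.
By Dirichlet's theorem the series converges to their average, [(-2) + (-4)]/2 = -3.

-3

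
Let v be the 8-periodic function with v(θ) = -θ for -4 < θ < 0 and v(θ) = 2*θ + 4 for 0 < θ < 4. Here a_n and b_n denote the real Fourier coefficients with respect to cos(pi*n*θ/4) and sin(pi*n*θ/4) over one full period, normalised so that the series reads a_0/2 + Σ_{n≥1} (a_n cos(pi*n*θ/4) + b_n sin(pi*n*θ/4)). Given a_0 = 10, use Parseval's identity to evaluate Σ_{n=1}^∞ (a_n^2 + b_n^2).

74/3

Parseval: a_0^2/2 + Σ_{n≥1} (a_n^2+b_n^2) = 1/4 ∫_{-4}^{4} v(θ)^2 dθ = 224/3.
Subtract a_0^2/2 = 50: Σ (a_n^2+b_n^2) = 74/3.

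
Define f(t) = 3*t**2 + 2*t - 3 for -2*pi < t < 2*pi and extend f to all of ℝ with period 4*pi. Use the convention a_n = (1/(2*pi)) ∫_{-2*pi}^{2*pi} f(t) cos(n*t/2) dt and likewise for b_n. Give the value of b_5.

8/5

b_5 = (1/(2*pi)) ∫_{-2*pi}^{2*pi} f(t) sin(5*t/2) dt.
Integrating by parts twice (tabular method), an antiderivative of (3*t**2 + 2*t - 3) sin(5*t/2) is -6*t**2*cos(5*t/2)/5 + 24*t*sin(5*t/2)/25 - 4*t*cos(5*t/2)/5 + 8*sin(5*t/2)/25 + 198*cos(5*t/2)/125; evaluating from -2*pi to 2*pi: ∫_{-2*pi}^{2*pi} (3*t**2 + 2*t - 3) sin(5*t/2) dt = (-198/125 + 8*pi/5 + 24*pi**2/5) - (-8*pi/5 - 198/125 + 24*pi**2/5) = 16*pi/5.
Hence b_5 = (1/(2*pi))·(16*pi/5) = 8/5.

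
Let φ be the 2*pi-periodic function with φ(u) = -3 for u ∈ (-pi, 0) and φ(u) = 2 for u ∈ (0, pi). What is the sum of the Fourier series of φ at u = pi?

-1/2

At u = pi the one-sided limits are φ(pi^-) = 2 and φ(pi^+) = -3.
By Dirichlet's theorem the series converges to their average, [(2) + (-3)]/2 = -1/2.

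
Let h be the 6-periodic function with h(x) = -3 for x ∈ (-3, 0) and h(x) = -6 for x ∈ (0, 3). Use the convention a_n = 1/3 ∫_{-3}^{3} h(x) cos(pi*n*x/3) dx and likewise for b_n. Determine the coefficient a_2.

a_2 = 1/3 ∫_{-3}^{3} h(x) cos(2*pi*x/3) dx.
Split the integral at the breakpoints.
Directly, an antiderivative of (-3) cos(2*pi*x/3) is -9*sin(2*pi*x/3)/(2*pi); evaluating from -3 to 0: ∫_{-3}^{0} (-3) cos(2*pi*x/3) dx = (0) - (0) = 0.
Directly, an antiderivative of (-6) cos(2*pi*x/3) is -9*sin(2*pi*x/3)/pi; evaluating from 0 to 3: ∫_{0}^{3} (-6) cos(2*pi*x/3) dx = (0) - (0) = 0.
Summing the pieces and multiplying by (1/3) gives a_2 = 0.

0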